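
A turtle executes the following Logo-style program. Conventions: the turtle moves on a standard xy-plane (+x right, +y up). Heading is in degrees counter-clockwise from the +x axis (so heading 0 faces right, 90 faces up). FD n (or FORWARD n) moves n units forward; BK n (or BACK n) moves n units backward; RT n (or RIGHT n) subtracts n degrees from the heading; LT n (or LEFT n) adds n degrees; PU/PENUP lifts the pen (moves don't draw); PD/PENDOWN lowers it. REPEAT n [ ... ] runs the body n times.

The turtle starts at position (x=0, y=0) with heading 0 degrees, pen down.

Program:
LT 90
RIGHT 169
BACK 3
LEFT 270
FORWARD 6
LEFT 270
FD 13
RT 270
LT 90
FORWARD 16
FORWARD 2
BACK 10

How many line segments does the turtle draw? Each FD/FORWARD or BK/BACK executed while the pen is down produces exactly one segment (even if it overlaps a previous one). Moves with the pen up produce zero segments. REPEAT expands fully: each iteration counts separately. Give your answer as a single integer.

Executing turtle program step by step:
Start: pos=(0,0), heading=0, pen down
LT 90: heading 0 -> 90
RT 169: heading 90 -> 281
BK 3: (0,0) -> (-0.572,2.945) [heading=281, draw]
LT 270: heading 281 -> 191
FD 6: (-0.572,2.945) -> (-6.462,1.8) [heading=191, draw]
LT 270: heading 191 -> 101
FD 13: (-6.462,1.8) -> (-8.943,14.561) [heading=101, draw]
RT 270: heading 101 -> 191
LT 90: heading 191 -> 281
FD 16: (-8.943,14.561) -> (-5.89,-1.145) [heading=281, draw]
FD 2: (-5.89,-1.145) -> (-5.508,-3.108) [heading=281, draw]
BK 10: (-5.508,-3.108) -> (-7.416,6.708) [heading=281, draw]
Final: pos=(-7.416,6.708), heading=281, 6 segment(s) drawn
Segments drawn: 6

Answer: 6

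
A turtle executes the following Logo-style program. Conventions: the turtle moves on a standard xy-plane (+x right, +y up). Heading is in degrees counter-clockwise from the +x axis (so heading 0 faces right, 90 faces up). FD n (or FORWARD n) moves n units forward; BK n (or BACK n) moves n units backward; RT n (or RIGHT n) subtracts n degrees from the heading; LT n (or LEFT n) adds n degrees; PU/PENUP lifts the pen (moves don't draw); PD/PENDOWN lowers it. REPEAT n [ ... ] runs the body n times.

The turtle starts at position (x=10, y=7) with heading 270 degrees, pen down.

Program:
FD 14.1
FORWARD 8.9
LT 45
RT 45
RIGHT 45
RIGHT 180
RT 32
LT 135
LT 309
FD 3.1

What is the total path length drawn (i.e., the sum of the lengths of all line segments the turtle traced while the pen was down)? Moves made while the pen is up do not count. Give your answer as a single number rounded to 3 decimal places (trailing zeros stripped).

Answer: 26.1

Derivation:
Executing turtle program step by step:
Start: pos=(10,7), heading=270, pen down
FD 14.1: (10,7) -> (10,-7.1) [heading=270, draw]
FD 8.9: (10,-7.1) -> (10,-16) [heading=270, draw]
LT 45: heading 270 -> 315
RT 45: heading 315 -> 270
RT 45: heading 270 -> 225
RT 180: heading 225 -> 45
RT 32: heading 45 -> 13
LT 135: heading 13 -> 148
LT 309: heading 148 -> 97
FD 3.1: (10,-16) -> (9.622,-12.923) [heading=97, draw]
Final: pos=(9.622,-12.923), heading=97, 3 segment(s) drawn

Segment lengths:
  seg 1: (10,7) -> (10,-7.1), length = 14.1
  seg 2: (10,-7.1) -> (10,-16), length = 8.9
  seg 3: (10,-16) -> (9.622,-12.923), length = 3.1
Total = 26.1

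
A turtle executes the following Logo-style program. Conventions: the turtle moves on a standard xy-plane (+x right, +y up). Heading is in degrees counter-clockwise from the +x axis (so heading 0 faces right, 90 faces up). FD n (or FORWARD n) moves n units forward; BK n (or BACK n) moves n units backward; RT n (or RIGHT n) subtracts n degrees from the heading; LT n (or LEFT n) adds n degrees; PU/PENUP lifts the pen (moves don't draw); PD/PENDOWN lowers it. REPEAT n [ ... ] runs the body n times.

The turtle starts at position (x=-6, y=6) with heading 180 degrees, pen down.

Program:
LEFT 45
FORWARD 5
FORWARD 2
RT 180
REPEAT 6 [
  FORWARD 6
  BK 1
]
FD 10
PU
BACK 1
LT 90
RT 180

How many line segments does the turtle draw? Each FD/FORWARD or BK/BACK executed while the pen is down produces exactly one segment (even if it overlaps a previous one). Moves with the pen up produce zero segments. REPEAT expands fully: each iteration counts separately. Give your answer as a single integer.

Executing turtle program step by step:
Start: pos=(-6,6), heading=180, pen down
LT 45: heading 180 -> 225
FD 5: (-6,6) -> (-9.536,2.464) [heading=225, draw]
FD 2: (-9.536,2.464) -> (-10.95,1.05) [heading=225, draw]
RT 180: heading 225 -> 45
REPEAT 6 [
  -- iteration 1/6 --
  FD 6: (-10.95,1.05) -> (-6.707,5.293) [heading=45, draw]
  BK 1: (-6.707,5.293) -> (-7.414,4.586) [heading=45, draw]
  -- iteration 2/6 --
  FD 6: (-7.414,4.586) -> (-3.172,8.828) [heading=45, draw]
  BK 1: (-3.172,8.828) -> (-3.879,8.121) [heading=45, draw]
  -- iteration 3/6 --
  FD 6: (-3.879,8.121) -> (0.364,12.364) [heading=45, draw]
  BK 1: (0.364,12.364) -> (-0.343,11.657) [heading=45, draw]
  -- iteration 4/6 --
  FD 6: (-0.343,11.657) -> (3.899,15.899) [heading=45, draw]
  BK 1: (3.899,15.899) -> (3.192,15.192) [heading=45, draw]
  -- iteration 5/6 --
  FD 6: (3.192,15.192) -> (7.435,19.435) [heading=45, draw]
  BK 1: (7.435,19.435) -> (6.728,18.728) [heading=45, draw]
  -- iteration 6/6 --
  FD 6: (6.728,18.728) -> (10.971,22.971) [heading=45, draw]
  BK 1: (10.971,22.971) -> (10.263,22.263) [heading=45, draw]
]
FD 10: (10.263,22.263) -> (17.335,29.335) [heading=45, draw]
PU: pen up
BK 1: (17.335,29.335) -> (16.627,28.627) [heading=45, move]
LT 90: heading 45 -> 135
RT 180: heading 135 -> 315
Final: pos=(16.627,28.627), heading=315, 15 segment(s) drawn
Segments drawn: 15

Answer: 15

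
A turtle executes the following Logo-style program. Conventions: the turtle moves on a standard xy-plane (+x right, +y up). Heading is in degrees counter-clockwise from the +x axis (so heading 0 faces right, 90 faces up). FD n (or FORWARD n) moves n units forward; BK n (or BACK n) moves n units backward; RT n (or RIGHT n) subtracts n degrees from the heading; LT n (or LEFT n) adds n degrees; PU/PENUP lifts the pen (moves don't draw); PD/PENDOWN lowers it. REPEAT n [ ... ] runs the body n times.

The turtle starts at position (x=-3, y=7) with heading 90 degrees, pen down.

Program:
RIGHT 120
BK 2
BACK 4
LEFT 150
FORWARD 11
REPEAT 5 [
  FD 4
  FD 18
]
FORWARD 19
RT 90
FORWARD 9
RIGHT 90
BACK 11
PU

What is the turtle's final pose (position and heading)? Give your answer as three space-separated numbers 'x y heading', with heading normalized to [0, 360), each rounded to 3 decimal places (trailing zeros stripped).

Executing turtle program step by step:
Start: pos=(-3,7), heading=90, pen down
RT 120: heading 90 -> 330
BK 2: (-3,7) -> (-4.732,8) [heading=330, draw]
BK 4: (-4.732,8) -> (-8.196,10) [heading=330, draw]
LT 150: heading 330 -> 120
FD 11: (-8.196,10) -> (-13.696,19.526) [heading=120, draw]
REPEAT 5 [
  -- iteration 1/5 --
  FD 4: (-13.696,19.526) -> (-15.696,22.99) [heading=120, draw]
  FD 18: (-15.696,22.99) -> (-24.696,38.579) [heading=120, draw]
  -- iteration 2/5 --
  FD 4: (-24.696,38.579) -> (-26.696,42.043) [heading=120, draw]
  FD 18: (-26.696,42.043) -> (-35.696,57.631) [heading=120, draw]
  -- iteration 3/5 --
  FD 4: (-35.696,57.631) -> (-37.696,61.095) [heading=120, draw]
  FD 18: (-37.696,61.095) -> (-46.696,76.684) [heading=120, draw]
  -- iteration 4/5 --
  FD 4: (-46.696,76.684) -> (-48.696,80.148) [heading=120, draw]
  FD 18: (-48.696,80.148) -> (-57.696,95.737) [heading=120, draw]
  -- iteration 5/5 --
  FD 4: (-57.696,95.737) -> (-59.696,99.201) [heading=120, draw]
  FD 18: (-59.696,99.201) -> (-68.696,114.789) [heading=120, draw]
]
FD 19: (-68.696,114.789) -> (-78.196,131.244) [heading=120, draw]
RT 90: heading 120 -> 30
FD 9: (-78.196,131.244) -> (-70.402,135.744) [heading=30, draw]
RT 90: heading 30 -> 300
BK 11: (-70.402,135.744) -> (-75.902,145.27) [heading=300, draw]
PU: pen up
Final: pos=(-75.902,145.27), heading=300, 16 segment(s) drawn

Answer: -75.902 145.27 300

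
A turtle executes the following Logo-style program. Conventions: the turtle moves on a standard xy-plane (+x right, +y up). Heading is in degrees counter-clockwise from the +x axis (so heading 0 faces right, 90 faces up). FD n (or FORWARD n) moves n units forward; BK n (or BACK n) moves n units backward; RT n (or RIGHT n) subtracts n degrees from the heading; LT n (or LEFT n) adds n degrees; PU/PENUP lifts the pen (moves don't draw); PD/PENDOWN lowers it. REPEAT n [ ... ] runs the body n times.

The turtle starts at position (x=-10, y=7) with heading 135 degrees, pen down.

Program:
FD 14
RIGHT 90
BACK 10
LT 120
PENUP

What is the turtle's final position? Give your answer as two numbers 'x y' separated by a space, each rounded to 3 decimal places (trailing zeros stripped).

Executing turtle program step by step:
Start: pos=(-10,7), heading=135, pen down
FD 14: (-10,7) -> (-19.899,16.899) [heading=135, draw]
RT 90: heading 135 -> 45
BK 10: (-19.899,16.899) -> (-26.971,9.828) [heading=45, draw]
LT 120: heading 45 -> 165
PU: pen up
Final: pos=(-26.971,9.828), heading=165, 2 segment(s) drawn

Answer: -26.971 9.828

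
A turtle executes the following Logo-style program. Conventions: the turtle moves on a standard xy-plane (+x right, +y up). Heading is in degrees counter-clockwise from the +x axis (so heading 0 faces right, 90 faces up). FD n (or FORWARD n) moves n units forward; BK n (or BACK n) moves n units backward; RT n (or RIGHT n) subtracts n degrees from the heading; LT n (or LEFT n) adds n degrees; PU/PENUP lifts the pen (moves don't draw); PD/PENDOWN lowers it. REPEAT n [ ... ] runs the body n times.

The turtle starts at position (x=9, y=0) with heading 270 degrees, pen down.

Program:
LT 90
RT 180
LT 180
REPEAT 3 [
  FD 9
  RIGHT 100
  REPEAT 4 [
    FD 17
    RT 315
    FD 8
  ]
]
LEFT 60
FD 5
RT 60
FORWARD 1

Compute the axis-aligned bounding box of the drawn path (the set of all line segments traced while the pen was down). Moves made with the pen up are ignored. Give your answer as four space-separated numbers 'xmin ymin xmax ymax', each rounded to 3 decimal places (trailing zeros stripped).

Executing turtle program step by step:
Start: pos=(9,0), heading=270, pen down
LT 90: heading 270 -> 0
RT 180: heading 0 -> 180
LT 180: heading 180 -> 0
REPEAT 3 [
  -- iteration 1/3 --
  FD 9: (9,0) -> (18,0) [heading=0, draw]
  RT 100: heading 0 -> 260
  REPEAT 4 [
    -- iteration 1/4 --
    FD 17: (18,0) -> (15.048,-16.742) [heading=260, draw]
    RT 315: heading 260 -> 305
    FD 8: (15.048,-16.742) -> (19.637,-23.295) [heading=305, draw]
    -- iteration 2/4 --
    FD 17: (19.637,-23.295) -> (29.387,-37.221) [heading=305, draw]
    RT 315: heading 305 -> 350
    FD 8: (29.387,-37.221) -> (37.266,-38.61) [heading=350, draw]
    -- iteration 3/4 --
    FD 17: (37.266,-38.61) -> (54.008,-41.562) [heading=350, draw]
    RT 315: heading 350 -> 35
    FD 8: (54.008,-41.562) -> (60.561,-36.973) [heading=35, draw]
    -- iteration 4/4 --
    FD 17: (60.561,-36.973) -> (74.486,-27.222) [heading=35, draw]
    RT 315: heading 35 -> 80
    FD 8: (74.486,-27.222) -> (75.876,-19.344) [heading=80, draw]
  ]
  -- iteration 2/3 --
  FD 9: (75.876,-19.344) -> (77.438,-10.481) [heading=80, draw]
  RT 100: heading 80 -> 340
  REPEAT 4 [
    -- iteration 1/4 --
    FD 17: (77.438,-10.481) -> (93.413,-16.295) [heading=340, draw]
    RT 315: heading 340 -> 25
    FD 8: (93.413,-16.295) -> (100.664,-12.914) [heading=25, draw]
    -- iteration 2/4 --
    FD 17: (100.664,-12.914) -> (116.071,-5.729) [heading=25, draw]
    RT 315: heading 25 -> 70
    FD 8: (116.071,-5.729) -> (118.807,1.788) [heading=70, draw]
    -- iteration 3/4 --
    FD 17: (118.807,1.788) -> (124.621,17.763) [heading=70, draw]
    RT 315: heading 70 -> 115
    FD 8: (124.621,17.763) -> (121.24,25.013) [heading=115, draw]
    -- iteration 4/4 --
    FD 17: (121.24,25.013) -> (114.056,40.421) [heading=115, draw]
    RT 315: heading 115 -> 160
    FD 8: (114.056,40.421) -> (106.538,43.157) [heading=160, draw]
  ]
  -- iteration 3/3 --
  FD 9: (106.538,43.157) -> (98.081,46.235) [heading=160, draw]
  RT 100: heading 160 -> 60
  REPEAT 4 [
    -- iteration 1/4 --
    FD 17: (98.081,46.235) -> (106.581,60.957) [heading=60, draw]
    RT 315: heading 60 -> 105
    FD 8: (106.581,60.957) -> (104.511,68.685) [heading=105, draw]
    -- iteration 2/4 --
    FD 17: (104.511,68.685) -> (100.111,85.105) [heading=105, draw]
    RT 315: heading 105 -> 150
    FD 8: (100.111,85.105) -> (93.182,89.105) [heading=150, draw]
    -- iteration 3/4 --
    FD 17: (93.182,89.105) -> (78.46,97.605) [heading=150, draw]
    RT 315: heading 150 -> 195
    FD 8: (78.46,97.605) -> (70.733,95.535) [heading=195, draw]
    -- iteration 4/4 --
    FD 17: (70.733,95.535) -> (54.312,91.135) [heading=195, draw]
    RT 315: heading 195 -> 240
    FD 8: (54.312,91.135) -> (50.312,84.207) [heading=240, draw]
  ]
]
LT 60: heading 240 -> 300
FD 5: (50.312,84.207) -> (52.812,79.877) [heading=300, draw]
RT 60: heading 300 -> 240
FD 1: (52.812,79.877) -> (52.312,79.011) [heading=240, draw]
Final: pos=(52.312,79.011), heading=240, 29 segment(s) drawn

Segment endpoints: x in {9, 15.048, 18, 19.637, 29.387, 37.266, 50.312, 52.312, 52.812, 54.008, 54.312, 60.561, 70.733, 74.486, 75.876, 77.438, 78.46, 93.182, 93.413, 98.081, 100.111, 100.664, 104.511, 106.538, 106.581, 114.056, 116.071, 118.807, 121.24, 124.621}, y in {-41.562, -38.61, -37.221, -36.973, -27.222, -23.295, -19.344, -16.742, -16.295, -12.914, -10.481, -5.729, 0, 0, 1.788, 17.763, 25.013, 40.421, 43.157, 46.235, 60.957, 68.685, 79.011, 79.877, 84.207, 85.105, 89.105, 91.135, 95.535, 97.605}
xmin=9, ymin=-41.562, xmax=124.621, ymax=97.605

Answer: 9 -41.562 124.621 97.605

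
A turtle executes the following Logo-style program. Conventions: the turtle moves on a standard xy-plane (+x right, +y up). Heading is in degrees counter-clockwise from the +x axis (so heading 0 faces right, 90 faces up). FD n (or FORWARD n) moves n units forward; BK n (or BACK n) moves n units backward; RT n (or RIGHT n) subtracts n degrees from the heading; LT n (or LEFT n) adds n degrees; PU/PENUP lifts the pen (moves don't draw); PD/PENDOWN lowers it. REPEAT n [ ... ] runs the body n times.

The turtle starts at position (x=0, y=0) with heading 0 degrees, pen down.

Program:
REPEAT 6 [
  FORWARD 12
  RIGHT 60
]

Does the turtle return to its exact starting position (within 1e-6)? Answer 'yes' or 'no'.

Answer: yes

Derivation:
Executing turtle program step by step:
Start: pos=(0,0), heading=0, pen down
REPEAT 6 [
  -- iteration 1/6 --
  FD 12: (0,0) -> (12,0) [heading=0, draw]
  RT 60: heading 0 -> 300
  -- iteration 2/6 --
  FD 12: (12,0) -> (18,-10.392) [heading=300, draw]
  RT 60: heading 300 -> 240
  -- iteration 3/6 --
  FD 12: (18,-10.392) -> (12,-20.785) [heading=240, draw]
  RT 60: heading 240 -> 180
  -- iteration 4/6 --
  FD 12: (12,-20.785) -> (0,-20.785) [heading=180, draw]
  RT 60: heading 180 -> 120
  -- iteration 5/6 --
  FD 12: (0,-20.785) -> (-6,-10.392) [heading=120, draw]
  RT 60: heading 120 -> 60
  -- iteration 6/6 --
  FD 12: (-6,-10.392) -> (0,0) [heading=60, draw]
  RT 60: heading 60 -> 0
]
Final: pos=(0,0), heading=0, 6 segment(s) drawn

Start position: (0, 0)
Final position: (0, 0)
Distance = 0; < 1e-6 -> CLOSED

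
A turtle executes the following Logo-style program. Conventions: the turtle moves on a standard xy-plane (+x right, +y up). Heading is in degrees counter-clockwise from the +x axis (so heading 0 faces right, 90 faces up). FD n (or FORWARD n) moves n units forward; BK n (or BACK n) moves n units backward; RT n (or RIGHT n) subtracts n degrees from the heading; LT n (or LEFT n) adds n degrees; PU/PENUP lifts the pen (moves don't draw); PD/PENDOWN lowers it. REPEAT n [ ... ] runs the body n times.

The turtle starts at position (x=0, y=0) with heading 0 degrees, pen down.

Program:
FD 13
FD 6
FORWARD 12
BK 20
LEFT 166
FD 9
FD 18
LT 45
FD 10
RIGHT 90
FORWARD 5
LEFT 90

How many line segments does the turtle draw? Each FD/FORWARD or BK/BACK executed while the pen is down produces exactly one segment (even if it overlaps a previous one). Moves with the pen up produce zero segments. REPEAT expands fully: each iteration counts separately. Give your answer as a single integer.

Executing turtle program step by step:
Start: pos=(0,0), heading=0, pen down
FD 13: (0,0) -> (13,0) [heading=0, draw]
FD 6: (13,0) -> (19,0) [heading=0, draw]
FD 12: (19,0) -> (31,0) [heading=0, draw]
BK 20: (31,0) -> (11,0) [heading=0, draw]
LT 166: heading 0 -> 166
FD 9: (11,0) -> (2.267,2.177) [heading=166, draw]
FD 18: (2.267,2.177) -> (-15.198,6.532) [heading=166, draw]
LT 45: heading 166 -> 211
FD 10: (-15.198,6.532) -> (-23.77,1.382) [heading=211, draw]
RT 90: heading 211 -> 121
FD 5: (-23.77,1.382) -> (-26.345,5.667) [heading=121, draw]
LT 90: heading 121 -> 211
Final: pos=(-26.345,5.667), heading=211, 8 segment(s) drawn
Segments drawn: 8

Answer: 8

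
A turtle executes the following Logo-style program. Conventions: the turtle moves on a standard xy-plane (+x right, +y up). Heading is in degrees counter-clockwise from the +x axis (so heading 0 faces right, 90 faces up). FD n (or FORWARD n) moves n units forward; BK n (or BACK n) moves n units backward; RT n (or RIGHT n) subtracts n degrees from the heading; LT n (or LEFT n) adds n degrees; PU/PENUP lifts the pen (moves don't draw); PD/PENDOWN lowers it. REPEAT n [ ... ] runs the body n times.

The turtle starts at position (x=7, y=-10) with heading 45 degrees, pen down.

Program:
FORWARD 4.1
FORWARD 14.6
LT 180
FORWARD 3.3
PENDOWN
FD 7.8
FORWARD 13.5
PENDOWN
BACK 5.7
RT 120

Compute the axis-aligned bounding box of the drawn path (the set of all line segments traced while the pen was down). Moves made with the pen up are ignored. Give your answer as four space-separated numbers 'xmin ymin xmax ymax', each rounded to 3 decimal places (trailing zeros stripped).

Answer: 2.828 -14.172 20.223 3.223

Derivation:
Executing turtle program step by step:
Start: pos=(7,-10), heading=45, pen down
FD 4.1: (7,-10) -> (9.899,-7.101) [heading=45, draw]
FD 14.6: (9.899,-7.101) -> (20.223,3.223) [heading=45, draw]
LT 180: heading 45 -> 225
FD 3.3: (20.223,3.223) -> (17.889,0.889) [heading=225, draw]
PD: pen down
FD 7.8: (17.889,0.889) -> (12.374,-4.626) [heading=225, draw]
FD 13.5: (12.374,-4.626) -> (2.828,-14.172) [heading=225, draw]
PD: pen down
BK 5.7: (2.828,-14.172) -> (6.859,-10.141) [heading=225, draw]
RT 120: heading 225 -> 105
Final: pos=(6.859,-10.141), heading=105, 6 segment(s) drawn

Segment endpoints: x in {2.828, 6.859, 7, 9.899, 12.374, 17.889, 20.223}, y in {-14.172, -10.141, -10, -7.101, -4.626, 0.889, 3.223}
xmin=2.828, ymin=-14.172, xmax=20.223, ymax=3.223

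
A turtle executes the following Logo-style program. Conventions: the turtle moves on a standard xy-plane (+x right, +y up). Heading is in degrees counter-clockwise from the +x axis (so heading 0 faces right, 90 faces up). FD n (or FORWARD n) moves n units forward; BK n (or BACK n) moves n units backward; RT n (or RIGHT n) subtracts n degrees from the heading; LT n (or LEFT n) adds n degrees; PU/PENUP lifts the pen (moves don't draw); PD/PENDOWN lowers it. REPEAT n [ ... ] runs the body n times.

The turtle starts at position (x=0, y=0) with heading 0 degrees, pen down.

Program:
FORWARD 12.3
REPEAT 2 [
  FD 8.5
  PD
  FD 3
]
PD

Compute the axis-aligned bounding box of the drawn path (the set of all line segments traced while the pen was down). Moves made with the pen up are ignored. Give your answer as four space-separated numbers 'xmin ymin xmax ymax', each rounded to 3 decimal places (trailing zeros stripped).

Answer: 0 0 35.3 0

Derivation:
Executing turtle program step by step:
Start: pos=(0,0), heading=0, pen down
FD 12.3: (0,0) -> (12.3,0) [heading=0, draw]
REPEAT 2 [
  -- iteration 1/2 --
  FD 8.5: (12.3,0) -> (20.8,0) [heading=0, draw]
  PD: pen down
  FD 3: (20.8,0) -> (23.8,0) [heading=0, draw]
  -- iteration 2/2 --
  FD 8.5: (23.8,0) -> (32.3,0) [heading=0, draw]
  PD: pen down
  FD 3: (32.3,0) -> (35.3,0) [heading=0, draw]
]
PD: pen down
Final: pos=(35.3,0), heading=0, 5 segment(s) drawn

Segment endpoints: x in {0, 12.3, 20.8, 23.8, 32.3, 35.3}, y in {0}
xmin=0, ymin=0, xmax=35.3, ymax=0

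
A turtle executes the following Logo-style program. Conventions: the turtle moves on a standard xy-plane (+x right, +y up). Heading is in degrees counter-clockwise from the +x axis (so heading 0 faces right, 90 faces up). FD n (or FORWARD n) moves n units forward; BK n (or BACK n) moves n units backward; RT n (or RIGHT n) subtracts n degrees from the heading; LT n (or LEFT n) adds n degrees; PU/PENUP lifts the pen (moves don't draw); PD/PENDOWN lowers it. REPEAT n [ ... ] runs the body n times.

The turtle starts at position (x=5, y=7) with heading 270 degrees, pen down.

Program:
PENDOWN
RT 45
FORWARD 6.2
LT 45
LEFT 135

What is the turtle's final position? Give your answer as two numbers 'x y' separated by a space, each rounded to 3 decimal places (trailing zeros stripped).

Answer: 0.616 2.616

Derivation:
Executing turtle program step by step:
Start: pos=(5,7), heading=270, pen down
PD: pen down
RT 45: heading 270 -> 225
FD 6.2: (5,7) -> (0.616,2.616) [heading=225, draw]
LT 45: heading 225 -> 270
LT 135: heading 270 -> 45
Final: pos=(0.616,2.616), heading=45, 1 segment(s) drawn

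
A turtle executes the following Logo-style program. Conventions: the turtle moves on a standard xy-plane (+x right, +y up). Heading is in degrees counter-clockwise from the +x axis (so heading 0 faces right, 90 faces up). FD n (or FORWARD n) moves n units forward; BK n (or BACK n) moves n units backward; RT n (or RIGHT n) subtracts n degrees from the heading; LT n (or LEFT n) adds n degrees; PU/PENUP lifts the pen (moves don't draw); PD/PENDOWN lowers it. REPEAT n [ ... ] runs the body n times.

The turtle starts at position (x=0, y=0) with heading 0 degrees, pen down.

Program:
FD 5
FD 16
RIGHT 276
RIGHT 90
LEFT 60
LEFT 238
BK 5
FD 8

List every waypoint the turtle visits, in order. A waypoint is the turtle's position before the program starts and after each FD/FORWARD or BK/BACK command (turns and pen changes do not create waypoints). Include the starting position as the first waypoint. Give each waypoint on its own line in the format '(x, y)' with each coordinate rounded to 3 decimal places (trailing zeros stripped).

Answer: (0, 0)
(5, 0)
(21, 0)
(19.127, 4.636)
(22.124, -2.782)

Derivation:
Executing turtle program step by step:
Start: pos=(0,0), heading=0, pen down
FD 5: (0,0) -> (5,0) [heading=0, draw]
FD 16: (5,0) -> (21,0) [heading=0, draw]
RT 276: heading 0 -> 84
RT 90: heading 84 -> 354
LT 60: heading 354 -> 54
LT 238: heading 54 -> 292
BK 5: (21,0) -> (19.127,4.636) [heading=292, draw]
FD 8: (19.127,4.636) -> (22.124,-2.782) [heading=292, draw]
Final: pos=(22.124,-2.782), heading=292, 4 segment(s) drawn
Waypoints (5 total):
(0, 0)
(5, 0)
(21, 0)
(19.127, 4.636)
(22.124, -2.782)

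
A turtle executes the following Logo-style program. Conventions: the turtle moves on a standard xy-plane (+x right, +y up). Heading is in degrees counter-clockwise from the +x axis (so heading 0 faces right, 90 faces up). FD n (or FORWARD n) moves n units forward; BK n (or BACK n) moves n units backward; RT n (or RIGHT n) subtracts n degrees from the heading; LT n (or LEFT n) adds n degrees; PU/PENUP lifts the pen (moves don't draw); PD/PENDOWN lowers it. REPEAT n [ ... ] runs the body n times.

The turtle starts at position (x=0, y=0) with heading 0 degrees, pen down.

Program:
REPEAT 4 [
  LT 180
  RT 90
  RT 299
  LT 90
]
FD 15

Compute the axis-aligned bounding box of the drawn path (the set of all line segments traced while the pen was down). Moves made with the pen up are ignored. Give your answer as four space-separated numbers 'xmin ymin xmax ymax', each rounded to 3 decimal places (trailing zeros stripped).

Answer: -6.576 -13.482 0 0

Derivation:
Executing turtle program step by step:
Start: pos=(0,0), heading=0, pen down
REPEAT 4 [
  -- iteration 1/4 --
  LT 180: heading 0 -> 180
  RT 90: heading 180 -> 90
  RT 299: heading 90 -> 151
  LT 90: heading 151 -> 241
  -- iteration 2/4 --
  LT 180: heading 241 -> 61
  RT 90: heading 61 -> 331
  RT 299: heading 331 -> 32
  LT 90: heading 32 -> 122
  -- iteration 3/4 --
  LT 180: heading 122 -> 302
  RT 90: heading 302 -> 212
  RT 299: heading 212 -> 273
  LT 90: heading 273 -> 3
  -- iteration 4/4 --
  LT 180: heading 3 -> 183
  RT 90: heading 183 -> 93
  RT 299: heading 93 -> 154
  LT 90: heading 154 -> 244
]
FD 15: (0,0) -> (-6.576,-13.482) [heading=244, draw]
Final: pos=(-6.576,-13.482), heading=244, 1 segment(s) drawn

Segment endpoints: x in {-6.576, 0}, y in {-13.482, 0}
xmin=-6.576, ymin=-13.482, xmax=0, ymax=0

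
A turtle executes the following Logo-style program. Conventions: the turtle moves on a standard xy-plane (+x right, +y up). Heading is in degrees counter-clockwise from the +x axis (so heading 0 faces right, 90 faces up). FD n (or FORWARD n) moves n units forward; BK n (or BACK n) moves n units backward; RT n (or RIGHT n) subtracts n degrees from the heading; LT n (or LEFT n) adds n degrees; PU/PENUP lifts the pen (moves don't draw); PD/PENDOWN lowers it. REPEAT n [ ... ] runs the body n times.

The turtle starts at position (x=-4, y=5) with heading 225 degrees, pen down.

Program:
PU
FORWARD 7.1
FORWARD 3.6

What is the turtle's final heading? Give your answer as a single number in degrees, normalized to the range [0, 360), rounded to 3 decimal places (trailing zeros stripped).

Executing turtle program step by step:
Start: pos=(-4,5), heading=225, pen down
PU: pen up
FD 7.1: (-4,5) -> (-9.02,-0.02) [heading=225, move]
FD 3.6: (-9.02,-0.02) -> (-11.566,-2.566) [heading=225, move]
Final: pos=(-11.566,-2.566), heading=225, 0 segment(s) drawn

Answer: 225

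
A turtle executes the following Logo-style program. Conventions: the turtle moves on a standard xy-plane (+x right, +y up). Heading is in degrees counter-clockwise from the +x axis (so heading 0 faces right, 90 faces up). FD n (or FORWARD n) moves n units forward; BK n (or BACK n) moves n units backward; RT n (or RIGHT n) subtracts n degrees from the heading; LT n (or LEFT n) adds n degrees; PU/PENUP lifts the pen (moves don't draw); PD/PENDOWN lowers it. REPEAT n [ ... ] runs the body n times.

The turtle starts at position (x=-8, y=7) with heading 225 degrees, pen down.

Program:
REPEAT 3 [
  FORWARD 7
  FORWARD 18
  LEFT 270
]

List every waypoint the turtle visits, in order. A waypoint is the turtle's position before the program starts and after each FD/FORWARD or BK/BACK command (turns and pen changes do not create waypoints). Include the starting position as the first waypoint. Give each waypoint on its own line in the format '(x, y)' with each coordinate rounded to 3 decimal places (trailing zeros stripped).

Executing turtle program step by step:
Start: pos=(-8,7), heading=225, pen down
REPEAT 3 [
  -- iteration 1/3 --
  FD 7: (-8,7) -> (-12.95,2.05) [heading=225, draw]
  FD 18: (-12.95,2.05) -> (-25.678,-10.678) [heading=225, draw]
  LT 270: heading 225 -> 135
  -- iteration 2/3 --
  FD 7: (-25.678,-10.678) -> (-30.627,-5.728) [heading=135, draw]
  FD 18: (-30.627,-5.728) -> (-43.355,7) [heading=135, draw]
  LT 270: heading 135 -> 45
  -- iteration 3/3 --
  FD 7: (-43.355,7) -> (-38.406,11.95) [heading=45, draw]
  FD 18: (-38.406,11.95) -> (-25.678,24.678) [heading=45, draw]
  LT 270: heading 45 -> 315
]
Final: pos=(-25.678,24.678), heading=315, 6 segment(s) drawn
Waypoints (7 total):
(-8, 7)
(-12.95, 2.05)
(-25.678, -10.678)
(-30.627, -5.728)
(-43.355, 7)
(-38.406, 11.95)
(-25.678, 24.678)

Answer: (-8, 7)
(-12.95, 2.05)
(-25.678, -10.678)
(-30.627, -5.728)
(-43.355, 7)
(-38.406, 11.95)
(-25.678, 24.678)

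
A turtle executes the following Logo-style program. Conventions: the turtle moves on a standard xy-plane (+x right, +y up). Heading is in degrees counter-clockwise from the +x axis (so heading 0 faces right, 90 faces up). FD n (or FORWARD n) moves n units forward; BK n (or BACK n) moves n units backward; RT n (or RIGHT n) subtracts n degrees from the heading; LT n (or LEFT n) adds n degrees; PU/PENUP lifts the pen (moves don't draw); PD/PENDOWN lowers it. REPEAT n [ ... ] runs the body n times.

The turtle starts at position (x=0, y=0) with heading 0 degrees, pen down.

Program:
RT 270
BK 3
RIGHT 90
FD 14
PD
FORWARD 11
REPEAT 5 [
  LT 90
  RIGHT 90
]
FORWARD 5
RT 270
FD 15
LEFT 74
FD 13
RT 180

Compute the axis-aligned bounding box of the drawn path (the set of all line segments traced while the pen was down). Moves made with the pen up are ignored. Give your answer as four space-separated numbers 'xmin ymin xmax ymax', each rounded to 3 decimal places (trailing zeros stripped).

Answer: 0 -3 30 15.583

Derivation:
Executing turtle program step by step:
Start: pos=(0,0), heading=0, pen down
RT 270: heading 0 -> 90
BK 3: (0,0) -> (0,-3) [heading=90, draw]
RT 90: heading 90 -> 0
FD 14: (0,-3) -> (14,-3) [heading=0, draw]
PD: pen down
FD 11: (14,-3) -> (25,-3) [heading=0, draw]
REPEAT 5 [
  -- iteration 1/5 --
  LT 90: heading 0 -> 90
  RT 90: heading 90 -> 0
  -- iteration 2/5 --
  LT 90: heading 0 -> 90
  RT 90: heading 90 -> 0
  -- iteration 3/5 --
  LT 90: heading 0 -> 90
  RT 90: heading 90 -> 0
  -- iteration 4/5 --
  LT 90: heading 0 -> 90
  RT 90: heading 90 -> 0
  -- iteration 5/5 --
  LT 90: heading 0 -> 90
  RT 90: heading 90 -> 0
]
FD 5: (25,-3) -> (30,-3) [heading=0, draw]
RT 270: heading 0 -> 90
FD 15: (30,-3) -> (30,12) [heading=90, draw]
LT 74: heading 90 -> 164
FD 13: (30,12) -> (17.504,15.583) [heading=164, draw]
RT 180: heading 164 -> 344
Final: pos=(17.504,15.583), heading=344, 6 segment(s) drawn

Segment endpoints: x in {0, 0, 14, 17.504, 25, 30, 30}, y in {-3, -3, -3, -3, 0, 12, 15.583}
xmin=0, ymin=-3, xmax=30, ymax=15.583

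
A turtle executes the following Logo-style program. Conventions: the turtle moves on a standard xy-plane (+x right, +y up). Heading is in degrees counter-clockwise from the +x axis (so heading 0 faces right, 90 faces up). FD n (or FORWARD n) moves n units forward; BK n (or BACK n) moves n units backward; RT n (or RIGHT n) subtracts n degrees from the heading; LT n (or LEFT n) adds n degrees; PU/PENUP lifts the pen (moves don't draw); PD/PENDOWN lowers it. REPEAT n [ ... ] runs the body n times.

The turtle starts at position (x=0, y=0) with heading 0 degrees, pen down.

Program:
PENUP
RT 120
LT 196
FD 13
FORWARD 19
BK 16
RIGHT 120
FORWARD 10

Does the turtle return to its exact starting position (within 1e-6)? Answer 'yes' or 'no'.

Executing turtle program step by step:
Start: pos=(0,0), heading=0, pen down
PU: pen up
RT 120: heading 0 -> 240
LT 196: heading 240 -> 76
FD 13: (0,0) -> (3.145,12.614) [heading=76, move]
FD 19: (3.145,12.614) -> (7.742,31.049) [heading=76, move]
BK 16: (7.742,31.049) -> (3.871,15.525) [heading=76, move]
RT 120: heading 76 -> 316
FD 10: (3.871,15.525) -> (11.064,8.578) [heading=316, move]
Final: pos=(11.064,8.578), heading=316, 0 segment(s) drawn

Start position: (0, 0)
Final position: (11.064, 8.578)
Distance = 14; >= 1e-6 -> NOT closed

Answer: no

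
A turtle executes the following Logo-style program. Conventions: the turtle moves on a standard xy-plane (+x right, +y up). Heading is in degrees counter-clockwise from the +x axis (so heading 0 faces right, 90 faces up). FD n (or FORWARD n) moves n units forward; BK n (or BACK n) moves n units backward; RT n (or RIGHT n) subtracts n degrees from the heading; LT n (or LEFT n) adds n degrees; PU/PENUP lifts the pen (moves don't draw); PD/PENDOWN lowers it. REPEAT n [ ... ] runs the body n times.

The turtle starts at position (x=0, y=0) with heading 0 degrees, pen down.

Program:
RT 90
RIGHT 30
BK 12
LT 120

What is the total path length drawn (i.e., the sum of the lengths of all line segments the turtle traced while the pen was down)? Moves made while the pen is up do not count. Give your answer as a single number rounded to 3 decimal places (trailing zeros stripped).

Answer: 12

Derivation:
Executing turtle program step by step:
Start: pos=(0,0), heading=0, pen down
RT 90: heading 0 -> 270
RT 30: heading 270 -> 240
BK 12: (0,0) -> (6,10.392) [heading=240, draw]
LT 120: heading 240 -> 0
Final: pos=(6,10.392), heading=0, 1 segment(s) drawn

Segment lengths:
  seg 1: (0,0) -> (6,10.392), length = 12
Total = 12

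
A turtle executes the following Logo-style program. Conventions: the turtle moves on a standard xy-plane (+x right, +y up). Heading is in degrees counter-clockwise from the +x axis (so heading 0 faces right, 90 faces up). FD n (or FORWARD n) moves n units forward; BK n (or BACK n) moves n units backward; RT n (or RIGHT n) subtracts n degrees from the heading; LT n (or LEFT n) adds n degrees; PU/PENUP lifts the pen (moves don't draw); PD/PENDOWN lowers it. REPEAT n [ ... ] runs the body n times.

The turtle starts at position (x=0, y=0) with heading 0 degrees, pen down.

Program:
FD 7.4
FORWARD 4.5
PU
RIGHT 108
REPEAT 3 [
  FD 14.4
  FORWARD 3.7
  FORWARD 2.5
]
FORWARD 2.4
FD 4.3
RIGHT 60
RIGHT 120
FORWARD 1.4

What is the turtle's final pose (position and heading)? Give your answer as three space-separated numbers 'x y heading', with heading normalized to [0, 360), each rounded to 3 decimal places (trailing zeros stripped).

Answer: -8.835 -63.816 72

Derivation:
Executing turtle program step by step:
Start: pos=(0,0), heading=0, pen down
FD 7.4: (0,0) -> (7.4,0) [heading=0, draw]
FD 4.5: (7.4,0) -> (11.9,0) [heading=0, draw]
PU: pen up
RT 108: heading 0 -> 252
REPEAT 3 [
  -- iteration 1/3 --
  FD 14.4: (11.9,0) -> (7.45,-13.695) [heading=252, move]
  FD 3.7: (7.45,-13.695) -> (6.307,-17.214) [heading=252, move]
  FD 2.5: (6.307,-17.214) -> (5.534,-19.592) [heading=252, move]
  -- iteration 2/3 --
  FD 14.4: (5.534,-19.592) -> (1.084,-33.287) [heading=252, move]
  FD 3.7: (1.084,-33.287) -> (-0.059,-36.806) [heading=252, move]
  FD 2.5: (-0.059,-36.806) -> (-0.832,-39.184) [heading=252, move]
  -- iteration 3/3 --
  FD 14.4: (-0.832,-39.184) -> (-5.281,-52.879) [heading=252, move]
  FD 3.7: (-5.281,-52.879) -> (-6.425,-56.398) [heading=252, move]
  FD 2.5: (-6.425,-56.398) -> (-7.197,-58.775) [heading=252, move]
]
FD 2.4: (-7.197,-58.775) -> (-7.939,-61.058) [heading=252, move]
FD 4.3: (-7.939,-61.058) -> (-9.268,-65.147) [heading=252, move]
RT 60: heading 252 -> 192
RT 120: heading 192 -> 72
FD 1.4: (-9.268,-65.147) -> (-8.835,-63.816) [heading=72, move]
Final: pos=(-8.835,-63.816), heading=72, 2 segment(s) drawn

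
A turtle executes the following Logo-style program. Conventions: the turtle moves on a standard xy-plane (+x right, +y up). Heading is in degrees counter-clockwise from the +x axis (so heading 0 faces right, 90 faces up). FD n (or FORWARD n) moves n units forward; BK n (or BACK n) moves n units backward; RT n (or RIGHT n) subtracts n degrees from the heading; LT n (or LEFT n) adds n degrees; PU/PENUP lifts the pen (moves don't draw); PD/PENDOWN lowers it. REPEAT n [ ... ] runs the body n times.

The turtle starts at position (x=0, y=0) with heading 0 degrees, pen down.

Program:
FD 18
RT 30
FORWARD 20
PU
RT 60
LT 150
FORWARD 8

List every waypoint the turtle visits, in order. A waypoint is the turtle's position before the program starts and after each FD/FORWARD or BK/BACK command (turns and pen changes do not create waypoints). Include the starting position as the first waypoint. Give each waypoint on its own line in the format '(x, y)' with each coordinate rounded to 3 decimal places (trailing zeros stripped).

Executing turtle program step by step:
Start: pos=(0,0), heading=0, pen down
FD 18: (0,0) -> (18,0) [heading=0, draw]
RT 30: heading 0 -> 330
FD 20: (18,0) -> (35.321,-10) [heading=330, draw]
PU: pen up
RT 60: heading 330 -> 270
LT 150: heading 270 -> 60
FD 8: (35.321,-10) -> (39.321,-3.072) [heading=60, move]
Final: pos=(39.321,-3.072), heading=60, 2 segment(s) drawn
Waypoints (4 total):
(0, 0)
(18, 0)
(35.321, -10)
(39.321, -3.072)

Answer: (0, 0)
(18, 0)
(35.321, -10)
(39.321, -3.072)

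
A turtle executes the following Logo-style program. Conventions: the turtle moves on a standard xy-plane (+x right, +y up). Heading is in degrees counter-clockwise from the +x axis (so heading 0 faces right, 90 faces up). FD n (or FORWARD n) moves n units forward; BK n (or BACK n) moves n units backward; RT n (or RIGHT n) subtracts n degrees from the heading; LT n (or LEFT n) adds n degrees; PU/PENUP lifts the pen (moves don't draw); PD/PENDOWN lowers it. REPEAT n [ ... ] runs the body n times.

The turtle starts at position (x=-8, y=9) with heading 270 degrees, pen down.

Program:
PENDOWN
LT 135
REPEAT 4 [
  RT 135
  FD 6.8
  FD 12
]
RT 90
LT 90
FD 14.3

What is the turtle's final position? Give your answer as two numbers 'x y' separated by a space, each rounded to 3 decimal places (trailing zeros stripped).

Answer: -25.899 -19.912

Derivation:
Executing turtle program step by step:
Start: pos=(-8,9), heading=270, pen down
PD: pen down
LT 135: heading 270 -> 45
REPEAT 4 [
  -- iteration 1/4 --
  RT 135: heading 45 -> 270
  FD 6.8: (-8,9) -> (-8,2.2) [heading=270, draw]
  FD 12: (-8,2.2) -> (-8,-9.8) [heading=270, draw]
  -- iteration 2/4 --
  RT 135: heading 270 -> 135
  FD 6.8: (-8,-9.8) -> (-12.808,-4.992) [heading=135, draw]
  FD 12: (-12.808,-4.992) -> (-21.294,3.494) [heading=135, draw]
  -- iteration 3/4 --
  RT 135: heading 135 -> 0
  FD 6.8: (-21.294,3.494) -> (-14.494,3.494) [heading=0, draw]
  FD 12: (-14.494,3.494) -> (-2.494,3.494) [heading=0, draw]
  -- iteration 4/4 --
  RT 135: heading 0 -> 225
  FD 6.8: (-2.494,3.494) -> (-7.302,-1.315) [heading=225, draw]
  FD 12: (-7.302,-1.315) -> (-15.787,-9.8) [heading=225, draw]
]
RT 90: heading 225 -> 135
LT 90: heading 135 -> 225
FD 14.3: (-15.787,-9.8) -> (-25.899,-19.912) [heading=225, draw]
Final: pos=(-25.899,-19.912), heading=225, 9 segment(s) drawn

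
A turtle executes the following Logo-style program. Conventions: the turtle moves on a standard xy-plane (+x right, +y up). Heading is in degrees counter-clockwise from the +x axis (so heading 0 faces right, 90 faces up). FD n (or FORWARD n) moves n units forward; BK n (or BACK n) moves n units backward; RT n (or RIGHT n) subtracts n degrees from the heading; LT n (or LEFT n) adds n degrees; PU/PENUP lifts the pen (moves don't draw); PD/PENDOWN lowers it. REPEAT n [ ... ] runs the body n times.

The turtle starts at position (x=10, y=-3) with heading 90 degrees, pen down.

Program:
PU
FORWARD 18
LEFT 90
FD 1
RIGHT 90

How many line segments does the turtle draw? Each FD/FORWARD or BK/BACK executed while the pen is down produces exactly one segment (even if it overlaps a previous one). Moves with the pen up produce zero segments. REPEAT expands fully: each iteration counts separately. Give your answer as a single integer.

Executing turtle program step by step:
Start: pos=(10,-3), heading=90, pen down
PU: pen up
FD 18: (10,-3) -> (10,15) [heading=90, move]
LT 90: heading 90 -> 180
FD 1: (10,15) -> (9,15) [heading=180, move]
RT 90: heading 180 -> 90
Final: pos=(9,15), heading=90, 0 segment(s) drawn
Segments drawn: 0

Answer: 0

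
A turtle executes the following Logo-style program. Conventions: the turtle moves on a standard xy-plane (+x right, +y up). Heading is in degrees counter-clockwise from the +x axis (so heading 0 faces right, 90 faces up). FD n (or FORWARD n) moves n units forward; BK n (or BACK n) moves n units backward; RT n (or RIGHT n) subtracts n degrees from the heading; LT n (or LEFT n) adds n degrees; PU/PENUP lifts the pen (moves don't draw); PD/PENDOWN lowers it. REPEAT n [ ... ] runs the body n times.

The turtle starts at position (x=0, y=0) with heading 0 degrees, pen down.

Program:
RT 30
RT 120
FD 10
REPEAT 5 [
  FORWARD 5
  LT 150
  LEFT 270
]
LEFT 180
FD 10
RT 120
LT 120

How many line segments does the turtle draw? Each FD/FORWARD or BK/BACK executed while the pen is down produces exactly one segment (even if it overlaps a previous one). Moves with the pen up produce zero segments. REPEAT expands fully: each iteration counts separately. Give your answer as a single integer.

Executing turtle program step by step:
Start: pos=(0,0), heading=0, pen down
RT 30: heading 0 -> 330
RT 120: heading 330 -> 210
FD 10: (0,0) -> (-8.66,-5) [heading=210, draw]
REPEAT 5 [
  -- iteration 1/5 --
  FD 5: (-8.66,-5) -> (-12.99,-7.5) [heading=210, draw]
  LT 150: heading 210 -> 0
  LT 270: heading 0 -> 270
  -- iteration 2/5 --
  FD 5: (-12.99,-7.5) -> (-12.99,-12.5) [heading=270, draw]
  LT 150: heading 270 -> 60
  LT 270: heading 60 -> 330
  -- iteration 3/5 --
  FD 5: (-12.99,-12.5) -> (-8.66,-15) [heading=330, draw]
  LT 150: heading 330 -> 120
  LT 270: heading 120 -> 30
  -- iteration 4/5 --
  FD 5: (-8.66,-15) -> (-4.33,-12.5) [heading=30, draw]
  LT 150: heading 30 -> 180
  LT 270: heading 180 -> 90
  -- iteration 5/5 --
  FD 5: (-4.33,-12.5) -> (-4.33,-7.5) [heading=90, draw]
  LT 150: heading 90 -> 240
  LT 270: heading 240 -> 150
]
LT 180: heading 150 -> 330
FD 10: (-4.33,-7.5) -> (4.33,-12.5) [heading=330, draw]
RT 120: heading 330 -> 210
LT 120: heading 210 -> 330
Final: pos=(4.33,-12.5), heading=330, 7 segment(s) drawn
Segments drawn: 7

Answer: 7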